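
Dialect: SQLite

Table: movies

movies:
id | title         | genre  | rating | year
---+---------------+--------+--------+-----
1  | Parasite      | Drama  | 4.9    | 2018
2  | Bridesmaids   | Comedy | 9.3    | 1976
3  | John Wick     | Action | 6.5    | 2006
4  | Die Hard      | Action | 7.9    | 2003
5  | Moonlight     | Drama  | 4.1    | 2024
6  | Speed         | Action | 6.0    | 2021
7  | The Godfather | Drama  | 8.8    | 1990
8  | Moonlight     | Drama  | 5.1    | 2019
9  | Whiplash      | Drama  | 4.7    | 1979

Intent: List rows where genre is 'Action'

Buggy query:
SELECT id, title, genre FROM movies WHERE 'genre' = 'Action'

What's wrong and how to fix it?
Bug: Single quotes denote string literals in SQL; the column name is being compared as a constant string

Fix: Reference the column as genre without single quotes

Corrected query:
SELECT id, title, genre FROM movies WHERE genre = 'Action'

Result:
id | title     | genre 
---+-----------+-------
3  | John Wick | Action
4  | Die Hard  | Action
6  | Speed     | Action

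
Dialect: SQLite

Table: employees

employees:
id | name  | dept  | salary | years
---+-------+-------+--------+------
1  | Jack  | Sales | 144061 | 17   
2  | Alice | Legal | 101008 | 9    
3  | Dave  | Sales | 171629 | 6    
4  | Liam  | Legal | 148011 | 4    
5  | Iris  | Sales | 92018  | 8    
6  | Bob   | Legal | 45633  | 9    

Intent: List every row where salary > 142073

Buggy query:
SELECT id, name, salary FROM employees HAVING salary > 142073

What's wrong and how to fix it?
Bug: This is a non-aggregate query (no GROUP BY, no aggregates), so in SQLite the HAVING clause is invalid here; a row-level condition belongs in WHERE

Fix: Replace HAVING with WHERE since the condition applies to individual rows

Corrected query:
SELECT id, name, salary FROM employees WHERE salary > 142073

Result:
id | name | salary
---+------+-------
1  | Jack | 144061
3  | Dave | 171629
4  | Liam | 148011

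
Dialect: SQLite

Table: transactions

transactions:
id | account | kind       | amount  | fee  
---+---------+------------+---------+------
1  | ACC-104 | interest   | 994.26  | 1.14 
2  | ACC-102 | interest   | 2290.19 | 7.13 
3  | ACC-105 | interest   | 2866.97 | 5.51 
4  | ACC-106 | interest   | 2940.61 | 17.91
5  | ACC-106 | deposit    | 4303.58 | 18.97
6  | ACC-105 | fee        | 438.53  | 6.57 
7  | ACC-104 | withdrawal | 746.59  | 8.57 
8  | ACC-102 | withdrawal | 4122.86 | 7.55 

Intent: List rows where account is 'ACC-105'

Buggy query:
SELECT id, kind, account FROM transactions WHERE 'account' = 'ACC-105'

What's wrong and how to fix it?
Bug: 'account' in single quotes is a string literal, not the column; the comparison is literal-vs-literal and never true

Fix: Remove the quotes around the column name (or use double quotes for an identifier)

Corrected query:
SELECT id, kind, account FROM transactions WHERE account = 'ACC-105'

Result:
id | kind     | account
---+----------+--------
3  | interest | ACC-105
6  | fee      | ACC-105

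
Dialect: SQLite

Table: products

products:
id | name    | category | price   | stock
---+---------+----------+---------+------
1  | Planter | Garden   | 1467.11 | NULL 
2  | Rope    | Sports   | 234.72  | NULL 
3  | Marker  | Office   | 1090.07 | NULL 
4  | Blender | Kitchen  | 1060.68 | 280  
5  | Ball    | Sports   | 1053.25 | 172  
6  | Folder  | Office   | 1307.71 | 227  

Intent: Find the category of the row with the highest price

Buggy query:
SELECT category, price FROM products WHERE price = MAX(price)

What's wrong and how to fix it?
Bug: MAX(price) is an aggregate and cannot be used directly in WHERE

Fix: Use a subquery: WHERE price = (SELECT MAX(price) FROM products)

Corrected query:
SELECT category, price FROM products WHERE price = (SELECT MAX(price) FROM products)

Result:
category | price  
---------+--------
Garden   | 1467.11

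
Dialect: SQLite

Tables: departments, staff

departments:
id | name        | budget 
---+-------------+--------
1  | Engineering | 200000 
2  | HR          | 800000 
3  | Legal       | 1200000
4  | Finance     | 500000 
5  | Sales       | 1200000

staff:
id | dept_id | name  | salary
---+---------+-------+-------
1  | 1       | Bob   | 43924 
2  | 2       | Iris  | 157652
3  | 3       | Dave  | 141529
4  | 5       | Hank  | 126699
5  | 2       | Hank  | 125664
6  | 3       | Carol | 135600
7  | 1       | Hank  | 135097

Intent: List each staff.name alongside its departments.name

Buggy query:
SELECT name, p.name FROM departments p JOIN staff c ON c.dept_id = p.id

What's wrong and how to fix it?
Bug: 'name' exists in both joined tables, so the database can't tell which one is meant

Fix: Prefix ambiguous columns with the table alias

Corrected query:
SELECT c.name, p.name FROM departments p JOIN staff c ON c.dept_id = p.id

Result:
name  | name       
------+------------
Bob   | Engineering
Iris  | HR         
Dave  | Legal      
Hank  | Sales      
Hank  | HR         
Carol | Legal      
Hank  | Engineering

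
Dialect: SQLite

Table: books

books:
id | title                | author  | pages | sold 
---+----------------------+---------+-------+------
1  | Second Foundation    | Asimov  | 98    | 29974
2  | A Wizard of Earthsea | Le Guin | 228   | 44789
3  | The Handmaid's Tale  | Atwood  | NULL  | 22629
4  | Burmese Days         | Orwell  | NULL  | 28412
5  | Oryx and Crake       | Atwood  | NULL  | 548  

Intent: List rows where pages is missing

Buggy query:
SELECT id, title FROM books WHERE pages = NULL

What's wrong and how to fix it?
Bug: '= NULL' is always unknown in SQL three-valued logic, so no rows match

Fix: Replace '= NULL' with 'IS NULL'

Corrected query:
SELECT id, title FROM books WHERE pages IS NULL

Result:
id | title              
---+--------------------
3  | The Handmaid's Tale
4  | Burmese Days       
5  | Oryx and Crake     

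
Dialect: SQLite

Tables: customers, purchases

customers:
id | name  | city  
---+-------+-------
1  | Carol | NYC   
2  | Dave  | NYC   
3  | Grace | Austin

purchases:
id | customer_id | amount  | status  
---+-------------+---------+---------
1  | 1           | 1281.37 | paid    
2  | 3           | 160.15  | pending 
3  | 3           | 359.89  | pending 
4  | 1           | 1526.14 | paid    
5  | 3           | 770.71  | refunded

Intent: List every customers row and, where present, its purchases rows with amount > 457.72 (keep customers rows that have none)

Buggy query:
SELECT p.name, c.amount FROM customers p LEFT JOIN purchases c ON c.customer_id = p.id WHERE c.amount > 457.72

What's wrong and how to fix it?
Bug: Filtering c.amount in WHERE discards the NULL rows produced by LEFT JOIN, turning it into an inner join

Fix: Put 'c.amount > 457.72' in the JOIN's ON clause instead of WHERE

Corrected query:
SELECT p.name, c.amount FROM customers p LEFT JOIN purchases c ON c.customer_id = p.id AND c.amount > 457.72

Result:
name  | amount 
------+--------
Carol | 1281.37
Carol | 1526.14
Dave  | NULL   
Grace | 770.71 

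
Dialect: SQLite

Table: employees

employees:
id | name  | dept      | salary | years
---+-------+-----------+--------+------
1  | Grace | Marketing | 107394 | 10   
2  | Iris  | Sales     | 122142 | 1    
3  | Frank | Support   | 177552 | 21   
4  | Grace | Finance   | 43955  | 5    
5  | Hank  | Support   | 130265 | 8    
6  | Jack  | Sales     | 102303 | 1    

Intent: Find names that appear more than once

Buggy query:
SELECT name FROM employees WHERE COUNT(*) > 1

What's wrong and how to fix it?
Bug: COUNT(*) is an aggregate and cannot be used in WHERE

Fix: GROUP BY name, then filter groups with HAVING COUNT(*) > 1

Corrected query:
SELECT name FROM employees GROUP BY name HAVING COUNT(*) > 1

Result:
name 
-----
Grace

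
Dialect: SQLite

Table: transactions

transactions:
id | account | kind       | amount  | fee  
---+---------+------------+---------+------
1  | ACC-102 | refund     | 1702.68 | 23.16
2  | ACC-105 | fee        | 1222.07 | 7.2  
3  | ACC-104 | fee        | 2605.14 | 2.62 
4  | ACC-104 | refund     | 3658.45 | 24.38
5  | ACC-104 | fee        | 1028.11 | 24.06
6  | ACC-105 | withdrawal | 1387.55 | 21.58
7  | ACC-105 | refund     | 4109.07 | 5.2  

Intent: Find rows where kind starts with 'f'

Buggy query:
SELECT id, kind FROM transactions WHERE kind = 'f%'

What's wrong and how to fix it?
Bug: '=' compares the literal string including the % character; pattern matching needs LIKE

Fix: Replace '=' with LIKE so 'f%' is treated as a pattern

Corrected query:
SELECT id, kind FROM transactions WHERE kind LIKE 'f%'

Result:
id | kind
---+-----
2  | fee 
3  | fee 
5  | fee 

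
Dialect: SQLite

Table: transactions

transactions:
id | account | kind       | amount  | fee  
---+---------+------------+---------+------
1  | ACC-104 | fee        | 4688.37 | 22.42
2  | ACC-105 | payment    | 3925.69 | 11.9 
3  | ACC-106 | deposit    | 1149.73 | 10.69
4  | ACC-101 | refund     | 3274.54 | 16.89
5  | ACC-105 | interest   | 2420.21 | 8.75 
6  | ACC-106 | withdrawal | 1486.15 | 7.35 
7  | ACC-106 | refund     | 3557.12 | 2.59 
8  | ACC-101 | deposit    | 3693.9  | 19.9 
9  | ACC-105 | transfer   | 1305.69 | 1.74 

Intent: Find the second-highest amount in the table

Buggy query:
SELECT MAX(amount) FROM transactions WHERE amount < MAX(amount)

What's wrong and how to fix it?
Bug: The inner MAX is an aggregate inside WHERE, which is not allowed

Fix: Compute the overall MAX in a subquery, then take MAX of rows below it

Corrected query:
SELECT MAX(amount) FROM transactions WHERE amount < (SELECT MAX(amount) FROM transactions)

Result:
MAX(amount)
-----------
3925.69    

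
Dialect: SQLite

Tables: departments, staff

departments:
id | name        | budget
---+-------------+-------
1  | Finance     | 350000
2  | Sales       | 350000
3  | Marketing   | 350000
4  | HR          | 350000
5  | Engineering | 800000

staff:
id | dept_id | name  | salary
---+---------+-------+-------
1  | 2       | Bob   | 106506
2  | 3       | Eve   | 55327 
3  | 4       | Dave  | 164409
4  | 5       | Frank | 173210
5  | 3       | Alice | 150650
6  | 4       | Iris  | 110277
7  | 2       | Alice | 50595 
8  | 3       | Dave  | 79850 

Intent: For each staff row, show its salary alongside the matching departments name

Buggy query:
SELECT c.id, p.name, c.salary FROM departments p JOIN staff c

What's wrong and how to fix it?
Bug: Missing join condition: each staff row is matched to all departments rows instead of just its own

Fix: Add ON c.dept_id = p.id to the JOIN

Corrected query:
SELECT c.id, p.name, c.salary FROM departments p JOIN staff c ON c.dept_id = p.id

Result:
id | name        | salary
---+-------------+-------
1  | Sales       | 106506
2  | Marketing   | 55327 
3  | HR          | 164409
4  | Engineering | 173210
5  | Marketing   | 150650
6  | HR          | 110277
7  | Sales       | 50595 
8  | Marketing   | 79850 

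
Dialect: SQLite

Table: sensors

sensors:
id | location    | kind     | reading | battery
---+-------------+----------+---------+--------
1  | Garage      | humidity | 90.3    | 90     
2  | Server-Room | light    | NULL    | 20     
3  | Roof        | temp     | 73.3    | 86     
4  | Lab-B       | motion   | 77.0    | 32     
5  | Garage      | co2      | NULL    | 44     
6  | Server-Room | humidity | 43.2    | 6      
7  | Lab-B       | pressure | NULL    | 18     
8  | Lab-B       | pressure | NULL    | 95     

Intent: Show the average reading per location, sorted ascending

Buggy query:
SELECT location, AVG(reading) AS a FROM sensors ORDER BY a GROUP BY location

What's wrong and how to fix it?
Bug: ORDER BY appears before GROUP BY; SQL clause order requires GROUP BY first

Fix: Reorder: SELECT … FROM … GROUP BY … ORDER BY …

Corrected query:
SELECT location, AVG(reading) AS a FROM sensors GROUP BY location ORDER BY a

Result:
location    | a   
------------+-----
Server-Room | 43.2
Roof        | 73.3
Lab-B       | 77  
Garage      | 90.3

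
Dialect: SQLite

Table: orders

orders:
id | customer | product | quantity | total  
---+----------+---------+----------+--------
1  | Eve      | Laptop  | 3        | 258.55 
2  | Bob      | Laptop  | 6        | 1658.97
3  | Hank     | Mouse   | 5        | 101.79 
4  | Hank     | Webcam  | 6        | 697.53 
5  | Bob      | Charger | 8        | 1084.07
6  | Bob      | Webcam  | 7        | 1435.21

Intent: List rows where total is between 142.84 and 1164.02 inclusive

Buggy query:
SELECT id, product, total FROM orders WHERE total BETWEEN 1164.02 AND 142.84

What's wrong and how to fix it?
Bug: BETWEEN expects the lower bound first; with 1164.02 AND 142.84 the range is empty

Fix: Write BETWEEN 142.84 AND 1164.02

Corrected query:
SELECT id, product, total FROM orders WHERE total BETWEEN 142.84 AND 1164.02

Result:
id | product | total  
---+---------+--------
1  | Laptop  | 258.55 
4  | Webcam  | 697.53 
5  | Charger | 1084.07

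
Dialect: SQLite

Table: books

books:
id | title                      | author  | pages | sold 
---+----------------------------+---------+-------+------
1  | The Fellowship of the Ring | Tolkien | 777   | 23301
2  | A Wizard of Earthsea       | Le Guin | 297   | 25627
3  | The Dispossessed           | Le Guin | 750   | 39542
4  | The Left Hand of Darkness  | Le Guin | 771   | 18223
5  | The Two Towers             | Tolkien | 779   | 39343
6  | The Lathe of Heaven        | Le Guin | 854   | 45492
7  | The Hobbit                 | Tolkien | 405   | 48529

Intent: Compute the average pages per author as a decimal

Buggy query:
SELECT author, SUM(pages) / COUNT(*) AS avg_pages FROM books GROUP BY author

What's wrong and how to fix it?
Bug: SUM(pages) and COUNT(*) are both integers; the division truncates the fractional part

Fix: Cast one side to REAL so the division keeps the fractional part

Corrected query:
SELECT author, SUM(pages) * 1.0 / COUNT(*) AS avg_pages FROM books GROUP BY author

Result:
author  | avg_pages 
--------+-----------
Le Guin | 668       
Tolkien | 653.666667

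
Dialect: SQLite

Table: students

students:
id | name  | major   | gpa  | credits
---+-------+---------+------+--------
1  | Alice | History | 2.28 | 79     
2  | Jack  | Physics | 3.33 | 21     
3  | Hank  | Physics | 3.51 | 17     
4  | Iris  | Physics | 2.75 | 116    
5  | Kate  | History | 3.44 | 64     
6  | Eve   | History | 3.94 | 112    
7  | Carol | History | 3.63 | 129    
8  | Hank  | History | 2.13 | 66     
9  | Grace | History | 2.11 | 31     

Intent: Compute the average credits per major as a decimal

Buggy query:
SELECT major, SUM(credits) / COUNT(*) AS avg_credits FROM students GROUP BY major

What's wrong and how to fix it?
Bug: Both operands are integers, so '/' performs integer division and truncates

Fix: Multiply by 1.0 (or CAST to REAL) to force floating-point division

Corrected query:
SELECT major, SUM(credits) * 1.0 / COUNT(*) AS avg_credits FROM students GROUP BY major

Result:
major   | avg_credits
--------+------------
History | 80.166667  
Physics | 51.333333  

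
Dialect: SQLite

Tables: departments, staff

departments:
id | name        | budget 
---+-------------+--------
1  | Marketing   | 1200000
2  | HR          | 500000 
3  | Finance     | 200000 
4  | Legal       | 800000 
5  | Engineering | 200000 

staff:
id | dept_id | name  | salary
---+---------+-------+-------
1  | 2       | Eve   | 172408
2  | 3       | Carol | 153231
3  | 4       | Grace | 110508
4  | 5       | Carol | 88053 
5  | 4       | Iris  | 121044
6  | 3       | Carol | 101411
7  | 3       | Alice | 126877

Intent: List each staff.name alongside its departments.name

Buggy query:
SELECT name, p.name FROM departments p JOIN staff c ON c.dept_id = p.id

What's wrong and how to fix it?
Bug: Both tables have a 'name' column; the unqualified reference is ambiguous

Fix: Prefix ambiguous columns with the table alias

Corrected query:
SELECT c.name, p.name FROM departments p JOIN staff c ON c.dept_id = p.id

Result:
name  | name       
------+------------
Eve   | HR         
Carol | Finance    
Grace | Legal      
Carol | Engineering
Iris  | Legal      
Carol | Finance    
Alice | Finance    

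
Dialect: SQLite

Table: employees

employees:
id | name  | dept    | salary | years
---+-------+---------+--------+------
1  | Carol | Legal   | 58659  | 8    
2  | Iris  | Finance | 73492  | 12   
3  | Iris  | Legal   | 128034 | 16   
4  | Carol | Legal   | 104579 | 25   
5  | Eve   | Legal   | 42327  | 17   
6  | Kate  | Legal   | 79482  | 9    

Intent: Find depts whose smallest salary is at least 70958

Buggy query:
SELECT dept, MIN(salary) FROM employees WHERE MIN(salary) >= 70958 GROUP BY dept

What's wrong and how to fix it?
Bug: Aggregates like MIN are computed per group after WHERE runs

Fix: Use HAVING for the per-group MIN condition

Corrected query:
SELECT dept, MIN(salary) FROM employees GROUP BY dept HAVING MIN(salary) >= 70958

Result:
dept    | MIN(salary)
--------+------------
Finance | 73492      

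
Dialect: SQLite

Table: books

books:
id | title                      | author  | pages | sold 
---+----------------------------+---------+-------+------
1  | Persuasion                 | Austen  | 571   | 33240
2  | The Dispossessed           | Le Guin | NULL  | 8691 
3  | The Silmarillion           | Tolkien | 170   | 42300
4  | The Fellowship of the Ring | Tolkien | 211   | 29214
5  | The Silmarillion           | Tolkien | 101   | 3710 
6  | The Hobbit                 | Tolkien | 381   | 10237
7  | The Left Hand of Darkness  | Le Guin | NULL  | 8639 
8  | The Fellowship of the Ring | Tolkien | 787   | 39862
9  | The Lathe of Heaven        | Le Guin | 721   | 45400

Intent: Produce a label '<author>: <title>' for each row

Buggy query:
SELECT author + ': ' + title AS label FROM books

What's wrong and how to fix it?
Bug: SQLite uses || for string concatenation; + coerces text to numbers (yielding 0)

Fix: Replace + with || to concatenate text

Corrected query:
SELECT author || ': ' || title AS label FROM books

Result:
label                              
-----------------------------------
Austen: Persuasion                 
Le Guin: The Dispossessed          
Tolkien: The Silmarillion          
Tolkien: The Fellowship of the Ring
Tolkien: The Silmarillion          
Tolkien: The Hobbit                
Le Guin: The Left Hand of Darkness 
Tolkien: The Fellowship of the Ring
Le Guin: The Lathe of Heaven       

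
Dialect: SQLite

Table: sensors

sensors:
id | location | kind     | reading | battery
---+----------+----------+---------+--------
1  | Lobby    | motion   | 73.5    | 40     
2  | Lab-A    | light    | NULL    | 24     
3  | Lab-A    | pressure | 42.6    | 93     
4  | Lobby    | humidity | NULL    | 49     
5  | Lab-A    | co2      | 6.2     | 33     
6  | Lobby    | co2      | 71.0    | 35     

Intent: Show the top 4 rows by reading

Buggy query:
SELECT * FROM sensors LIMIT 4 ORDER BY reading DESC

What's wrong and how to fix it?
Bug: ORDER BY cannot follow LIMIT; LIMIT is the final clause

Fix: Swap the clauses: ORDER BY first, then LIMIT

Corrected query:
SELECT * FROM sensors ORDER BY reading DESC LIMIT 4

Result:
id | location | kind     | reading | battery
---+----------+----------+---------+--------
1  | Lobby    | motion   | 73.5    | 40     
6  | Lobby    | co2      | 71      | 35     
3  | Lab-A    | pressure | 42.6    | 93     
5  | Lab-A    | co2      | 6.2     | 33     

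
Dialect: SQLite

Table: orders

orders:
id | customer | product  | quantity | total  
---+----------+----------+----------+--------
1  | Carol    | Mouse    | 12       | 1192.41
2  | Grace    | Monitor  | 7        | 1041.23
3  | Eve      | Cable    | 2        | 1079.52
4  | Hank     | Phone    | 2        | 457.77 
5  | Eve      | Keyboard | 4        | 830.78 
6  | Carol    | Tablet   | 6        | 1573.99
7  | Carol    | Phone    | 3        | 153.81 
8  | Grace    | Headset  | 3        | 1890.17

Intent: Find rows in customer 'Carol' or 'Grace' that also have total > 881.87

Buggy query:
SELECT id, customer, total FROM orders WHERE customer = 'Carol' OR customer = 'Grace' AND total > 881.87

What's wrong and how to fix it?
Bug: Without parentheses, AND is evaluated before OR, so the total filter only applies to the 'Grace' branch

Fix: Add parentheses around the OR so the AND applies to both alternatives

Corrected query:
SELECT id, customer, total FROM orders WHERE (customer = 'Carol' OR customer = 'Grace') AND total > 881.87

Result:
id | customer | total  
---+----------+--------
1  | Carol    | 1192.41
2  | Grace    | 1041.23
6  | Carol    | 1573.99
8  | Grace    | 1890.17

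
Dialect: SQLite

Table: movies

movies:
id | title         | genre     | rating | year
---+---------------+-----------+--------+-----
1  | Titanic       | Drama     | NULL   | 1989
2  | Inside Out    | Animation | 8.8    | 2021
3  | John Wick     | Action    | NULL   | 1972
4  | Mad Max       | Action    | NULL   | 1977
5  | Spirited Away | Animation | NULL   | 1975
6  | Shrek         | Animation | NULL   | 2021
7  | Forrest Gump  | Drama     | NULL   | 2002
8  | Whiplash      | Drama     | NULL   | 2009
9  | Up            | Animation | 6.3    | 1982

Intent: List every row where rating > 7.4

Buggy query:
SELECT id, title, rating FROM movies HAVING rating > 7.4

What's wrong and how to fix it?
Bug: HAVING filters the output of aggregation, but this query has no GROUP BY and no aggregate functions, so SQLite rejects it (HAVING clause on a non-aggregate query); the condition here is per row

Fix: Use WHERE for row-level filtering

Corrected query:
SELECT id, title, rating FROM movies WHERE rating > 7.4

Result:
id | title      | rating
---+------------+-------
2  | Inside Out | 8.8   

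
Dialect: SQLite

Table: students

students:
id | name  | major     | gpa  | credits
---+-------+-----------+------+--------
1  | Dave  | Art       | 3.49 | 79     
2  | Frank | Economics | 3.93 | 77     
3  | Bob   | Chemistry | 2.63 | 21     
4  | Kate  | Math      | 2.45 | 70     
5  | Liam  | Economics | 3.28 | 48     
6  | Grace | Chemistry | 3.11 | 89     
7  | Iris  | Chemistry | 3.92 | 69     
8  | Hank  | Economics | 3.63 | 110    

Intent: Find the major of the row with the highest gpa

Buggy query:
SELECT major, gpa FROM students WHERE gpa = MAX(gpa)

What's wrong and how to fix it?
Bug: WHERE is evaluated per row; an aggregate over the whole table isn't defined there

Fix: Use a subquery: WHERE gpa = (SELECT MAX(gpa) FROM students)

Corrected query:
SELECT major, gpa FROM students WHERE gpa = (SELECT MAX(gpa) FROM students)

Result:
major     | gpa 
----------+-----
Economics | 3.93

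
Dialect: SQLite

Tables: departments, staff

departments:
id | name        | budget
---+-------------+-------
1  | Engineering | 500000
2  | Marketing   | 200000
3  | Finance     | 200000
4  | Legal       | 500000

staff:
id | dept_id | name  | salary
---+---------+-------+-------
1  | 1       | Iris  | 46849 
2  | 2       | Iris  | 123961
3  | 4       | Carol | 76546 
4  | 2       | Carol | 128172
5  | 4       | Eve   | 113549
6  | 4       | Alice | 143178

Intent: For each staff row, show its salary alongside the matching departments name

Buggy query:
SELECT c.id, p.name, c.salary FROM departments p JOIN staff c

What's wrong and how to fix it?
Bug: Missing join condition: each staff row is matched to all departments rows instead of just its own

Fix: Specify the join condition linking the foreign key to the parent id

Corrected query:
SELECT c.id, p.name, c.salary FROM departments p JOIN staff c ON c.dept_id = p.id

Result:
id | name        | salary
---+-------------+-------
1  | Engineering | 46849 
2  | Marketing   | 123961
3  | Legal       | 76546 
4  | Marketing   | 128172
5  | Legal       | 113549
6  | Legal       | 143178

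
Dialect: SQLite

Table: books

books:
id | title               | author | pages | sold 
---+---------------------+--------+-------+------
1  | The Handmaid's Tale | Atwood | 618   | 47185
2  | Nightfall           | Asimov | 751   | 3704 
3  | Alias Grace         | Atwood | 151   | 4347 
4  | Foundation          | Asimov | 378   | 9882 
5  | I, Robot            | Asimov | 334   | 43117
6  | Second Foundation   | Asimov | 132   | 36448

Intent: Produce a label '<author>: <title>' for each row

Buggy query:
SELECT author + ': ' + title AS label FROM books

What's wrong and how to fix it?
Bug: SQLite uses || for string concatenation; + coerces text to numbers (yielding 0)

Fix: Replace + with || to concatenate text

Corrected query:
SELECT author || ': ' || title AS label FROM books

Result:
label                      
---------------------------
Atwood: The Handmaid's Tale
Asimov: Nightfall          
Atwood: Alias Grace        
Asimov: Foundation         
Asimov: I, Robot           
Asimov: Second Foundation  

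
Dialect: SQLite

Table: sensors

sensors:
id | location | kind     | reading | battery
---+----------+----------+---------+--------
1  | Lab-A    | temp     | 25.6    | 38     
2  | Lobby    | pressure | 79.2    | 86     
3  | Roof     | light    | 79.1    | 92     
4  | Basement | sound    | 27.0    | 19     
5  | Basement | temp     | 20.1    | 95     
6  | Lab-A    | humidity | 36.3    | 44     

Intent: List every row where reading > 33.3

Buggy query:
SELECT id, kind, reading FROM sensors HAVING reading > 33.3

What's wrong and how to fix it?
Bug: HAVING filters the output of aggregation, but this query has no GROUP BY and no aggregate functions, so SQLite rejects it (HAVING clause on a non-aggregate query); the condition here is per row

Fix: Use WHERE for row-level filtering

Corrected query:
SELECT id, kind, reading FROM sensors WHERE reading > 33.3

Result:
id | kind     | reading
---+----------+--------
2  | pressure | 79.2   
3  | light    | 79.1   
6  | humidity | 36.3   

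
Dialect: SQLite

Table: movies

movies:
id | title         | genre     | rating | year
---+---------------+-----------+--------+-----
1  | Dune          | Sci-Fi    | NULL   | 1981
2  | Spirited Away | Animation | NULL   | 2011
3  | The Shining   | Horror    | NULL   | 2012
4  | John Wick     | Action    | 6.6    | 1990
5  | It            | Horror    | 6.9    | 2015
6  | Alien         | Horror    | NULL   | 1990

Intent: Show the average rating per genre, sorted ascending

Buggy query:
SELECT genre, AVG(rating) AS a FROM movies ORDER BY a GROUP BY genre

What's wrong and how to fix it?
Bug: ORDER BY appears before GROUP BY; SQL clause order requires GROUP BY first

Fix: Move ORDER BY to the end, after GROUP BY

Corrected query:
SELECT genre, AVG(rating) AS a FROM movies GROUP BY genre ORDER BY a

Result:
genre     | a   
----------+-----
Animation | NULL
Sci-Fi    | NULL
Action    | 6.6 
Horror    | 6.9 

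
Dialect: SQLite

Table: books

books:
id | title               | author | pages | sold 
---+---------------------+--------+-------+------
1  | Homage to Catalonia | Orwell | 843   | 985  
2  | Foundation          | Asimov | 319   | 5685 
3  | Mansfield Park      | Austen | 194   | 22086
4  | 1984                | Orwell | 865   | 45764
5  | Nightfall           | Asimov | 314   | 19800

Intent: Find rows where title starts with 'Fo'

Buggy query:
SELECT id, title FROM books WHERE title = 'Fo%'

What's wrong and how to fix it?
Bug: Wildcards only work with LIKE; '=' treats '%' as a literal character

Fix: Replace '=' with LIKE so 'Fo%' is treated as a pattern

Corrected query:
SELECT id, title FROM books WHERE title LIKE 'Fo%'

Result:
id | title     
---+-----------
2  | Foundation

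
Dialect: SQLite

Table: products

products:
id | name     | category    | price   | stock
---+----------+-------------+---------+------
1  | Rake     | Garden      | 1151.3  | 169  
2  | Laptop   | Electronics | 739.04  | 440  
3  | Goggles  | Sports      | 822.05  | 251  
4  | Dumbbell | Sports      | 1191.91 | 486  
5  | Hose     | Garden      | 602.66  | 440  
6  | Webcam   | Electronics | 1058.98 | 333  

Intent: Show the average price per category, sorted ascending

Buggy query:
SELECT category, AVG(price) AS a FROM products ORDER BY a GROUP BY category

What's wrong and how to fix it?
Bug: GROUP BY must precede ORDER BY

Fix: Reorder: SELECT … FROM … GROUP BY … ORDER BY …

Corrected query:
SELECT category, AVG(price) AS a FROM products GROUP BY category ORDER BY a

Result:
category    | a      
------------+--------
Garden      | 876.98 
Electronics | 899.01 
Sports      | 1006.98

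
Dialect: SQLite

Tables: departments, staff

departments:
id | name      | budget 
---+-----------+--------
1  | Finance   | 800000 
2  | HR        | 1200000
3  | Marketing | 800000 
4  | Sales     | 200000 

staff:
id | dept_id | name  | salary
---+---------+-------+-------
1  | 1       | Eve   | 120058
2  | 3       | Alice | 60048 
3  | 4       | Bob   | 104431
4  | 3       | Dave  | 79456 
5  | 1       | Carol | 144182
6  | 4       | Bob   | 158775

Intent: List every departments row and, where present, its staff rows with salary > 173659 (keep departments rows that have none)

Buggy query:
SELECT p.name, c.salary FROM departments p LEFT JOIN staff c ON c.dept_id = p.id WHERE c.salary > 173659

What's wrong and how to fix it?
Bug: Filtering c.salary in WHERE discards the NULL rows produced by LEFT JOIN, turning it into an inner join

Fix: Put 'c.salary > 173659' in the JOIN's ON clause instead of WHERE

Corrected query:
SELECT p.name, c.salary FROM departments p LEFT JOIN staff c ON c.dept_id = p.id AND c.salary > 173659

Result:
name      | salary
----------+-------
Finance   | NULL  
HR        | NULL  
Marketing | NULL  
Sales     | NULL  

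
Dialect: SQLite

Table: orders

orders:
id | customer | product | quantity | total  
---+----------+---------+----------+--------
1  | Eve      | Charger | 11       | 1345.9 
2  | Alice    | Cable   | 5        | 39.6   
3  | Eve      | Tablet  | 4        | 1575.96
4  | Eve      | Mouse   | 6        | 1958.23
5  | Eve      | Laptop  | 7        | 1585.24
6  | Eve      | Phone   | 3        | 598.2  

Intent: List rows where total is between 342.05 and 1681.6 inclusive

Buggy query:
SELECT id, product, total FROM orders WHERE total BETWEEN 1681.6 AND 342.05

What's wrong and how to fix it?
Bug: The bounds are reversed; BETWEEN a AND b requires a <= b to match anything

Fix: Write BETWEEN 342.05 AND 1681.6

Corrected query:
SELECT id, product, total FROM orders WHERE total BETWEEN 342.05 AND 1681.6

Result:
id | product | total  
---+---------+--------
1  | Charger | 1345.9 
3  | Tablet  | 1575.96
5  | Laptop  | 1585.24
6  | Phone   | 598.2  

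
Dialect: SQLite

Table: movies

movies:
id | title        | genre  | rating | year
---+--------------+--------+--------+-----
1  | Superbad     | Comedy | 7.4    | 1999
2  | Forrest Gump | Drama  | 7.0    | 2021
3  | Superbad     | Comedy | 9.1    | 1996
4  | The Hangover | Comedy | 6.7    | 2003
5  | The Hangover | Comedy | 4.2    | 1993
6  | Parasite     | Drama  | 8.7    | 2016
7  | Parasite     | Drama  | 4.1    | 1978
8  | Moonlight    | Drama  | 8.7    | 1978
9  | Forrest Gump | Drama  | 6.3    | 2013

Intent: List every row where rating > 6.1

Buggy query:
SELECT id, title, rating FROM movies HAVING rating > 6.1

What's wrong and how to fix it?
Bug: This is a non-aggregate query (no GROUP BY, no aggregates), so in SQLite the HAVING clause is invalid here; a row-level condition belongs in WHERE

Fix: Replace HAVING with WHERE since the condition applies to individual rows

Corrected query:
SELECT id, title, rating FROM movies WHERE rating > 6.1

Result:
id | title        | rating
---+--------------+-------
1  | Superbad     | 7.4   
2  | Forrest Gump | 7     
3  | Superbad     | 9.1   
4  | The Hangover | 6.7   
6  | Parasite     | 8.7   
8  | Moonlight    | 8.7   
9  | Forrest Gump | 6.3   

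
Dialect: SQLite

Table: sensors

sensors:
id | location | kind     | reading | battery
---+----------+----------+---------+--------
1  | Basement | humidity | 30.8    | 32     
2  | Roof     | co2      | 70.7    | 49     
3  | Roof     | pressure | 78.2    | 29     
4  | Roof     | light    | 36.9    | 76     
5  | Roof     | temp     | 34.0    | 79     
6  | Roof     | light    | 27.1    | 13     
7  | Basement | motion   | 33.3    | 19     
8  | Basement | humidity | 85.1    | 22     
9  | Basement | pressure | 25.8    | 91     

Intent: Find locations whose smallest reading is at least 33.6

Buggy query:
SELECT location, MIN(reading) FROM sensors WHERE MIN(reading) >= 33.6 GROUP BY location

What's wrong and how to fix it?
Bug: Aggregates like MIN are computed per group after WHERE runs

Fix: Replace WHERE with HAVING after the GROUP BY

Corrected query:
SELECT location, MIN(reading) FROM sensors GROUP BY location HAVING MIN(reading) >= 33.6

Result:
(no rows)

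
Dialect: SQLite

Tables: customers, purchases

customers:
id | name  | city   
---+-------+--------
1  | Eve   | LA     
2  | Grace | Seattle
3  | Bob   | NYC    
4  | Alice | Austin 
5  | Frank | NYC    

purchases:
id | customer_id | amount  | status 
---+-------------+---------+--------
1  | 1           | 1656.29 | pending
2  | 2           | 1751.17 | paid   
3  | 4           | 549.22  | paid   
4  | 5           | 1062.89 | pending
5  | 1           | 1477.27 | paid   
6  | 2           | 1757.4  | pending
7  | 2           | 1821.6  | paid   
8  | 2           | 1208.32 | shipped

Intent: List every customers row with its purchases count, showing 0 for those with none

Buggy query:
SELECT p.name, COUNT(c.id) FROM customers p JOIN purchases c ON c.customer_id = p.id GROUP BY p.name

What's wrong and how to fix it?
Bug: INNER JOIN drops customers rows that have no matching purchases rows

Fix: Use LEFT JOIN so parents without children still appear (COUNT(c.id) gives 0)

Corrected query:
SELECT p.name, COUNT(c.id) FROM customers p LEFT JOIN purchases c ON c.customer_id = p.id GROUP BY p.name

Result:
name  | COUNT(c.id)
------+------------
Alice | 1          
Bob   | 0          
Eve   | 2          
Frank | 1          
Grace | 4          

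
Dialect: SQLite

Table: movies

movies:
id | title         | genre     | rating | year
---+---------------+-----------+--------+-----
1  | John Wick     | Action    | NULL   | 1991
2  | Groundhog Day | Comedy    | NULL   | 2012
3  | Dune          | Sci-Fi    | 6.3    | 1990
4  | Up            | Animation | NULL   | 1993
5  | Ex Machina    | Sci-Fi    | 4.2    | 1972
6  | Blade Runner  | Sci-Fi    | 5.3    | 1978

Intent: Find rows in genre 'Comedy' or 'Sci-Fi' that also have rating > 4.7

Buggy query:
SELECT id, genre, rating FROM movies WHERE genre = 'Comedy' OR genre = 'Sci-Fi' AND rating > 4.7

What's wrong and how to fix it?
Bug: AND binds tighter than OR, so this parses as genre = 'Comedy' OR (genre = 'Sci-Fi' AND rating > 4.7)

Fix: Group the OR with parentheses (or use IN), then AND the threshold

Corrected query:
SELECT id, genre, rating FROM movies WHERE (genre = 'Comedy' OR genre = 'Sci-Fi') AND rating > 4.7

Result:
id | genre  | rating
---+--------+-------
3  | Sci-Fi | 6.3   
6  | Sci-Fi | 5.3   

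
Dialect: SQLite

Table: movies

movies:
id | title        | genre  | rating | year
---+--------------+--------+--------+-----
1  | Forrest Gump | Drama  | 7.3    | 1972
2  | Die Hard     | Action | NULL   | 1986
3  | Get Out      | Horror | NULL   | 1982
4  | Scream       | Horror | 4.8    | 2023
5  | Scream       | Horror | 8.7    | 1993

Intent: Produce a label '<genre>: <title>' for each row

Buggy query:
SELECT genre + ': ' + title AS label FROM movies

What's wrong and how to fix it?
Bug: SQLite uses || for string concatenation; + coerces text to numbers (yielding 0)

Fix: Replace + with || to concatenate text

Corrected query:
SELECT genre || ': ' || title AS label FROM movies

Result:
label              
-------------------
Drama: Forrest Gump
Action: Die Hard   
Horror: Get Out    
Horror: Scream     
Horror: Scream     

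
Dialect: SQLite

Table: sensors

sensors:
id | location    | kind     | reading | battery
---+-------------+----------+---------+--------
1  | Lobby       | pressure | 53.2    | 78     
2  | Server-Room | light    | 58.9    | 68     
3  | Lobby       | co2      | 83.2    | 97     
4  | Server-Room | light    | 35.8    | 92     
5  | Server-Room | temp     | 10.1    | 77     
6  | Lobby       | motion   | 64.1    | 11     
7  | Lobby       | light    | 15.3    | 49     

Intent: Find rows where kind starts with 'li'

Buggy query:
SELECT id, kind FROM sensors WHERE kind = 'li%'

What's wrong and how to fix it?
Bug: '=' compares the literal string including the % character; pattern matching needs LIKE

Fix: Replace '=' with LIKE so 'li%' is treated as a pattern

Corrected query:
SELECT id, kind FROM sensors WHERE kind LIKE 'li%'

Result:
id | kind 
---+------
2  | light
4  | light
7  | light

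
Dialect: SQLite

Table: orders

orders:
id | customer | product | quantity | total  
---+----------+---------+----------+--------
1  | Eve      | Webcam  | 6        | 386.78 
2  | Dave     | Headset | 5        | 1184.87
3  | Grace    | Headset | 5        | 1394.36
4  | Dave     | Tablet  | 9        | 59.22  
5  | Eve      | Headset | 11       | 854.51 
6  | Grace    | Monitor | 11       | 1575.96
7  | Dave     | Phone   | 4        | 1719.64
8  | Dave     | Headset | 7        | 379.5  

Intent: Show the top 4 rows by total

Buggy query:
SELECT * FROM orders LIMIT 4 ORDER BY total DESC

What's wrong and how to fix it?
Bug: LIMIT must come after ORDER BY

Fix: Sort with ORDER BY, then apply LIMIT

Corrected query:
SELECT * FROM orders ORDER BY total DESC LIMIT 4

Result:
id | customer | product | quantity | total  
---+----------+---------+----------+--------
7  | Dave     | Phone   | 4        | 1719.64
6  | Grace    | Monitor | 11       | 1575.96
3  | Grace    | Headset | 5        | 1394.36
2  | Dave     | Headset | 5        | 1184.87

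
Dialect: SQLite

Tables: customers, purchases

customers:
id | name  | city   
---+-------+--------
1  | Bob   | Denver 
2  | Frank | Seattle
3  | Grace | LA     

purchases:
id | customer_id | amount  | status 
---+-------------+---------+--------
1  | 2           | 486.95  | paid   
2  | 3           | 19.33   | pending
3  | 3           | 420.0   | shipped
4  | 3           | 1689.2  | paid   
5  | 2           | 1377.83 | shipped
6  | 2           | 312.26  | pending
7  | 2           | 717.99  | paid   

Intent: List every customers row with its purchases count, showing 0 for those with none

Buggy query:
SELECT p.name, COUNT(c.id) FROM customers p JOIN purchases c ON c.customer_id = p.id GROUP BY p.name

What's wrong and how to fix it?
Bug: An inner join excludes parents with zero children

Fix: Switch to LEFT JOIN to retain unmatched parent rows

Corrected query:
SELECT p.name, COUNT(c.id) FROM customers p LEFT JOIN purchases c ON c.customer_id = p.id GROUP BY p.name

Result:
name  | COUNT(c.id)
------+------------
Bob   | 0          
Frank | 4          
Grace | 3          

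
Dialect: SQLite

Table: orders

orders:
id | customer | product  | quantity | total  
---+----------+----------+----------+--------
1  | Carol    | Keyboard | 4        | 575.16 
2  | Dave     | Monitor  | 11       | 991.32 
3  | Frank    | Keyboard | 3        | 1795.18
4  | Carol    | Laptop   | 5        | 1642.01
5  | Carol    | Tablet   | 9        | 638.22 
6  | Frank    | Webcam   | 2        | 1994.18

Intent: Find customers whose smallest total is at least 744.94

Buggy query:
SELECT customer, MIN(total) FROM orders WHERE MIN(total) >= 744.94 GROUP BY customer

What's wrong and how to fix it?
Bug: MIN() in WHERE is a misuse of aggregate

Fix: Use HAVING for the per-group MIN condition

Corrected query:
SELECT customer, MIN(total) FROM orders GROUP BY customer HAVING MIN(total) >= 744.94

Result:
customer | MIN(total)
---------+-----------
Dave     | 991.32    
Frank    | 1795.18   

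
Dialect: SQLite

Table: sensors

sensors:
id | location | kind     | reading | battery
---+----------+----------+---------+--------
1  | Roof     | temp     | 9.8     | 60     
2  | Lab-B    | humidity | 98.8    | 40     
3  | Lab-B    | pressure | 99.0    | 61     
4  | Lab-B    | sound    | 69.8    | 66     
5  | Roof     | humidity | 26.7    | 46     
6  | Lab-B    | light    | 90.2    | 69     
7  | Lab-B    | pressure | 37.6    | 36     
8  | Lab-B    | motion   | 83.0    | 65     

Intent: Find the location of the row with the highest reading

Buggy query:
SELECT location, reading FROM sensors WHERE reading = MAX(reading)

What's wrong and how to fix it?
Bug: WHERE is evaluated per row; an aggregate over the whole table isn't defined there

Fix: Wrap MAX in a scalar subquery so WHERE compares against a single value

Corrected query:
SELECT location, reading FROM sensors WHERE reading = (SELECT MAX(reading) FROM sensors)

Result:
location | reading
---------+--------
Lab-B    | 99     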